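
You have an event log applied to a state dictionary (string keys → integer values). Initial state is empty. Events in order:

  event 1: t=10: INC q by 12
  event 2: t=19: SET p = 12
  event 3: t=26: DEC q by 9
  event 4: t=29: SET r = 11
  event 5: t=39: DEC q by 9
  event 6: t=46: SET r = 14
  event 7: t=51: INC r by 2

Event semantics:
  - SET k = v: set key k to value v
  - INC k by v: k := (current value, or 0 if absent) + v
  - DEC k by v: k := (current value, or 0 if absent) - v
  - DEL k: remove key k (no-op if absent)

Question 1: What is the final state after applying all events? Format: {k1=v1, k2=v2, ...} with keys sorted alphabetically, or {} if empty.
  after event 1 (t=10: INC q by 12): {q=12}
  after event 2 (t=19: SET p = 12): {p=12, q=12}
  after event 3 (t=26: DEC q by 9): {p=12, q=3}
  after event 4 (t=29: SET r = 11): {p=12, q=3, r=11}
  after event 5 (t=39: DEC q by 9): {p=12, q=-6, r=11}
  after event 6 (t=46: SET r = 14): {p=12, q=-6, r=14}
  after event 7 (t=51: INC r by 2): {p=12, q=-6, r=16}

Answer: {p=12, q=-6, r=16}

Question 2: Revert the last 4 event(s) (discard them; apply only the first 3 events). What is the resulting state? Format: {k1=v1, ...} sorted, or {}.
Keep first 3 events (discard last 4):
  after event 1 (t=10: INC q by 12): {q=12}
  after event 2 (t=19: SET p = 12): {p=12, q=12}
  after event 3 (t=26: DEC q by 9): {p=12, q=3}

Answer: {p=12, q=3}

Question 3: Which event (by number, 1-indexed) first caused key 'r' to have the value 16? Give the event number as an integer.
Answer: 7

Derivation:
Looking for first event where r becomes 16:
  event 4: r = 11
  event 5: r = 11
  event 6: r = 14
  event 7: r 14 -> 16  <-- first match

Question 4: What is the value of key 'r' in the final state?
Track key 'r' through all 7 events:
  event 1 (t=10: INC q by 12): r unchanged
  event 2 (t=19: SET p = 12): r unchanged
  event 3 (t=26: DEC q by 9): r unchanged
  event 4 (t=29: SET r = 11): r (absent) -> 11
  event 5 (t=39: DEC q by 9): r unchanged
  event 6 (t=46: SET r = 14): r 11 -> 14
  event 7 (t=51: INC r by 2): r 14 -> 16
Final: r = 16

Answer: 16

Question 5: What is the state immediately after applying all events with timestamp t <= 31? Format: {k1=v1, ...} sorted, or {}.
Answer: {p=12, q=3, r=11}

Derivation:
Apply events with t <= 31 (4 events):
  after event 1 (t=10: INC q by 12): {q=12}
  after event 2 (t=19: SET p = 12): {p=12, q=12}
  after event 3 (t=26: DEC q by 9): {p=12, q=3}
  after event 4 (t=29: SET r = 11): {p=12, q=3, r=11}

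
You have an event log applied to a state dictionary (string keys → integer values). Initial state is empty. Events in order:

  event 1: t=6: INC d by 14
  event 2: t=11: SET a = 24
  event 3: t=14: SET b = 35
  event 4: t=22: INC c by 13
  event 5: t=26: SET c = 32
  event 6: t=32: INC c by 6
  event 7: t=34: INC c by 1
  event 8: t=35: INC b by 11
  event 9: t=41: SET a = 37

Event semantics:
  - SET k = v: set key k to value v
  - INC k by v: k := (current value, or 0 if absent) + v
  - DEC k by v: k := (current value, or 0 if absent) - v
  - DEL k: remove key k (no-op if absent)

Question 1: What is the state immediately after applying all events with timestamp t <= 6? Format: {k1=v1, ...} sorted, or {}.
Answer: {d=14}

Derivation:
Apply events with t <= 6 (1 events):
  after event 1 (t=6: INC d by 14): {d=14}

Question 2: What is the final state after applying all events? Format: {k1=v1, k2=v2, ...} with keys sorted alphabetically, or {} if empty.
  after event 1 (t=6: INC d by 14): {d=14}
  after event 2 (t=11: SET a = 24): {a=24, d=14}
  after event 3 (t=14: SET b = 35): {a=24, b=35, d=14}
  after event 4 (t=22: INC c by 13): {a=24, b=35, c=13, d=14}
  after event 5 (t=26: SET c = 32): {a=24, b=35, c=32, d=14}
  after event 6 (t=32: INC c by 6): {a=24, b=35, c=38, d=14}
  after event 7 (t=34: INC c by 1): {a=24, b=35, c=39, d=14}
  after event 8 (t=35: INC b by 11): {a=24, b=46, c=39, d=14}
  after event 9 (t=41: SET a = 37): {a=37, b=46, c=39, d=14}

Answer: {a=37, b=46, c=39, d=14}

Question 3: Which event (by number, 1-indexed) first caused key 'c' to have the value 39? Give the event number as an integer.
Looking for first event where c becomes 39:
  event 4: c = 13
  event 5: c = 32
  event 6: c = 38
  event 7: c 38 -> 39  <-- first match

Answer: 7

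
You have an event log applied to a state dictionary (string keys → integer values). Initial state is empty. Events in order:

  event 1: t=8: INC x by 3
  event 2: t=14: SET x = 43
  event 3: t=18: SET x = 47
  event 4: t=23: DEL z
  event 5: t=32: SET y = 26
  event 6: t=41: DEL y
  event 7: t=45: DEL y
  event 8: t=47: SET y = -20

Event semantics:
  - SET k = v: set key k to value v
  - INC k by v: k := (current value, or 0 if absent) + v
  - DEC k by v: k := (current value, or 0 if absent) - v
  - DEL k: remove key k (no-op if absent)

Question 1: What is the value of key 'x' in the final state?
Track key 'x' through all 8 events:
  event 1 (t=8: INC x by 3): x (absent) -> 3
  event 2 (t=14: SET x = 43): x 3 -> 43
  event 3 (t=18: SET x = 47): x 43 -> 47
  event 4 (t=23: DEL z): x unchanged
  event 5 (t=32: SET y = 26): x unchanged
  event 6 (t=41: DEL y): x unchanged
  event 7 (t=45: DEL y): x unchanged
  event 8 (t=47: SET y = -20): x unchanged
Final: x = 47

Answer: 47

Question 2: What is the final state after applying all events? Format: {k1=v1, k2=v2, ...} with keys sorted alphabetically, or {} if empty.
  after event 1 (t=8: INC x by 3): {x=3}
  after event 2 (t=14: SET x = 43): {x=43}
  after event 3 (t=18: SET x = 47): {x=47}
  after event 4 (t=23: DEL z): {x=47}
  after event 5 (t=32: SET y = 26): {x=47, y=26}
  after event 6 (t=41: DEL y): {x=47}
  after event 7 (t=45: DEL y): {x=47}
  after event 8 (t=47: SET y = -20): {x=47, y=-20}

Answer: {x=47, y=-20}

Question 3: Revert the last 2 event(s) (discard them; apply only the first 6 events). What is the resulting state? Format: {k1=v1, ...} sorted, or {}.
Answer: {x=47}

Derivation:
Keep first 6 events (discard last 2):
  after event 1 (t=8: INC x by 3): {x=3}
  after event 2 (t=14: SET x = 43): {x=43}
  after event 3 (t=18: SET x = 47): {x=47}
  after event 4 (t=23: DEL z): {x=47}
  after event 5 (t=32: SET y = 26): {x=47, y=26}
  after event 6 (t=41: DEL y): {x=47}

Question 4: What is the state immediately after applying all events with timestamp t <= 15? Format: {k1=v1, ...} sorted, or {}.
Answer: {x=43}

Derivation:
Apply events with t <= 15 (2 events):
  after event 1 (t=8: INC x by 3): {x=3}
  after event 2 (t=14: SET x = 43): {x=43}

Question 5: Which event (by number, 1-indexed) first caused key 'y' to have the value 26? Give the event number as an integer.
Looking for first event where y becomes 26:
  event 5: y (absent) -> 26  <-- first match

Answer: 5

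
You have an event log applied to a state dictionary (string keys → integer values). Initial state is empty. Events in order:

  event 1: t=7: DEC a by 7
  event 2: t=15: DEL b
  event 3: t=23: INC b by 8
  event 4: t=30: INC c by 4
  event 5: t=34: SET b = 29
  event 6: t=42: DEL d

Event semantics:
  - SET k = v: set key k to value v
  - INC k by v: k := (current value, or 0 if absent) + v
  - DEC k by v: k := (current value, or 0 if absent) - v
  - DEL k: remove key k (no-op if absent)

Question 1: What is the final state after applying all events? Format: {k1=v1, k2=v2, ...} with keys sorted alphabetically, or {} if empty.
Answer: {a=-7, b=29, c=4}

Derivation:
  after event 1 (t=7: DEC a by 7): {a=-7}
  after event 2 (t=15: DEL b): {a=-7}
  after event 3 (t=23: INC b by 8): {a=-7, b=8}
  after event 4 (t=30: INC c by 4): {a=-7, b=8, c=4}
  after event 5 (t=34: SET b = 29): {a=-7, b=29, c=4}
  after event 6 (t=42: DEL d): {a=-7, b=29, c=4}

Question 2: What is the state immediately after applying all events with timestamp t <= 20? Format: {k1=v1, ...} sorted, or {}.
Answer: {a=-7}

Derivation:
Apply events with t <= 20 (2 events):
  after event 1 (t=7: DEC a by 7): {a=-7}
  after event 2 (t=15: DEL b): {a=-7}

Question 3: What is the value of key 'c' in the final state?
Track key 'c' through all 6 events:
  event 1 (t=7: DEC a by 7): c unchanged
  event 2 (t=15: DEL b): c unchanged
  event 3 (t=23: INC b by 8): c unchanged
  event 4 (t=30: INC c by 4): c (absent) -> 4
  event 5 (t=34: SET b = 29): c unchanged
  event 6 (t=42: DEL d): c unchanged
Final: c = 4

Answer: 4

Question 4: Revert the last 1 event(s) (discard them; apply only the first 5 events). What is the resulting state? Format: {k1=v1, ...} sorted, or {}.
Keep first 5 events (discard last 1):
  after event 1 (t=7: DEC a by 7): {a=-7}
  after event 2 (t=15: DEL b): {a=-7}
  after event 3 (t=23: INC b by 8): {a=-7, b=8}
  after event 4 (t=30: INC c by 4): {a=-7, b=8, c=4}
  after event 5 (t=34: SET b = 29): {a=-7, b=29, c=4}

Answer: {a=-7, b=29, c=4}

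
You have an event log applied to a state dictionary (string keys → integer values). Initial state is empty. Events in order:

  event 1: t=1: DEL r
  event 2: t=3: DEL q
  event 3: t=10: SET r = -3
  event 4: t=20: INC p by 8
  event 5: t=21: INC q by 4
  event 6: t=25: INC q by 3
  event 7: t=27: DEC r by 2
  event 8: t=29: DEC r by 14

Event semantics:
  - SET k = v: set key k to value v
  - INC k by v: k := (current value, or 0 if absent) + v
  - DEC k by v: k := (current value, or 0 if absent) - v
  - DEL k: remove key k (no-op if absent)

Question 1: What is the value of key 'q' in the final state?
Answer: 7

Derivation:
Track key 'q' through all 8 events:
  event 1 (t=1: DEL r): q unchanged
  event 2 (t=3: DEL q): q (absent) -> (absent)
  event 3 (t=10: SET r = -3): q unchanged
  event 4 (t=20: INC p by 8): q unchanged
  event 5 (t=21: INC q by 4): q (absent) -> 4
  event 6 (t=25: INC q by 3): q 4 -> 7
  event 7 (t=27: DEC r by 2): q unchanged
  event 8 (t=29: DEC r by 14): q unchanged
Final: q = 7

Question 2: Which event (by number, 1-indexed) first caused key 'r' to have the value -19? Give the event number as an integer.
Looking for first event where r becomes -19:
  event 3: r = -3
  event 4: r = -3
  event 5: r = -3
  event 6: r = -3
  event 7: r = -5
  event 8: r -5 -> -19  <-- first match

Answer: 8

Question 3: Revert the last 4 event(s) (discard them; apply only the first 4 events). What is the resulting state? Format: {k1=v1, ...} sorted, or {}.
Answer: {p=8, r=-3}

Derivation:
Keep first 4 events (discard last 4):
  after event 1 (t=1: DEL r): {}
  after event 2 (t=3: DEL q): {}
  after event 3 (t=10: SET r = -3): {r=-3}
  after event 4 (t=20: INC p by 8): {p=8, r=-3}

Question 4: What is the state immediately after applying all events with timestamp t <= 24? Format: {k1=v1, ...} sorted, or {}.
Apply events with t <= 24 (5 events):
  after event 1 (t=1: DEL r): {}
  after event 2 (t=3: DEL q): {}
  after event 3 (t=10: SET r = -3): {r=-3}
  after event 4 (t=20: INC p by 8): {p=8, r=-3}
  after event 5 (t=21: INC q by 4): {p=8, q=4, r=-3}

Answer: {p=8, q=4, r=-3}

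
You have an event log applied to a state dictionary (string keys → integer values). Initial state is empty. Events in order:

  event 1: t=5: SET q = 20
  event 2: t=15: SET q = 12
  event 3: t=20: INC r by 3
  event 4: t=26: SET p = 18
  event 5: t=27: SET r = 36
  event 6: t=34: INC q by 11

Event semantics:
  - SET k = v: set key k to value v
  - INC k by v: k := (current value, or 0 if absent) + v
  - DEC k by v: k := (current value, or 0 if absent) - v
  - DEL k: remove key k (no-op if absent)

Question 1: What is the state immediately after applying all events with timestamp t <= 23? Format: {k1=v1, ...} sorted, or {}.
Answer: {q=12, r=3}

Derivation:
Apply events with t <= 23 (3 events):
  after event 1 (t=5: SET q = 20): {q=20}
  after event 2 (t=15: SET q = 12): {q=12}
  after event 3 (t=20: INC r by 3): {q=12, r=3}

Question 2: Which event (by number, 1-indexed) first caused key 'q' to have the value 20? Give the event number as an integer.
Answer: 1

Derivation:
Looking for first event where q becomes 20:
  event 1: q (absent) -> 20  <-- first match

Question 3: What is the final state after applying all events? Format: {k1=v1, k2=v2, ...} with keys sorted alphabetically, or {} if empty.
Answer: {p=18, q=23, r=36}

Derivation:
  after event 1 (t=5: SET q = 20): {q=20}
  after event 2 (t=15: SET q = 12): {q=12}
  after event 3 (t=20: INC r by 3): {q=12, r=3}
  after event 4 (t=26: SET p = 18): {p=18, q=12, r=3}
  after event 5 (t=27: SET r = 36): {p=18, q=12, r=36}
  after event 6 (t=34: INC q by 11): {p=18, q=23, r=36}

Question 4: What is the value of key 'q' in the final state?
Track key 'q' through all 6 events:
  event 1 (t=5: SET q = 20): q (absent) -> 20
  event 2 (t=15: SET q = 12): q 20 -> 12
  event 3 (t=20: INC r by 3): q unchanged
  event 4 (t=26: SET p = 18): q unchanged
  event 5 (t=27: SET r = 36): q unchanged
  event 6 (t=34: INC q by 11): q 12 -> 23
Final: q = 23

Answer: 23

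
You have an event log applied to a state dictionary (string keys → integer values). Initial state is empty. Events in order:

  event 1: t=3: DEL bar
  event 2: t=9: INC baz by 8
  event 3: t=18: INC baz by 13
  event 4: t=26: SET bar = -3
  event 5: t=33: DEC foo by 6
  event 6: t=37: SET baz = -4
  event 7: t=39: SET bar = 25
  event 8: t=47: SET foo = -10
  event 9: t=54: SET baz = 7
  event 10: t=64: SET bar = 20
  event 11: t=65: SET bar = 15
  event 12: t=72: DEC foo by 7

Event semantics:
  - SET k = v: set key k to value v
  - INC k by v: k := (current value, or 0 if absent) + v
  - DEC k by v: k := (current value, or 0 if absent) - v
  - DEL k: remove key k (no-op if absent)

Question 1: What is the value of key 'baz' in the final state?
Answer: 7

Derivation:
Track key 'baz' through all 12 events:
  event 1 (t=3: DEL bar): baz unchanged
  event 2 (t=9: INC baz by 8): baz (absent) -> 8
  event 3 (t=18: INC baz by 13): baz 8 -> 21
  event 4 (t=26: SET bar = -3): baz unchanged
  event 5 (t=33: DEC foo by 6): baz unchanged
  event 6 (t=37: SET baz = -4): baz 21 -> -4
  event 7 (t=39: SET bar = 25): baz unchanged
  event 8 (t=47: SET foo = -10): baz unchanged
  event 9 (t=54: SET baz = 7): baz -4 -> 7
  event 10 (t=64: SET bar = 20): baz unchanged
  event 11 (t=65: SET bar = 15): baz unchanged
  event 12 (t=72: DEC foo by 7): baz unchanged
Final: baz = 7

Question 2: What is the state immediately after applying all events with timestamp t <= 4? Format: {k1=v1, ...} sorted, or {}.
Apply events with t <= 4 (1 events):
  after event 1 (t=3: DEL bar): {}

Answer: {}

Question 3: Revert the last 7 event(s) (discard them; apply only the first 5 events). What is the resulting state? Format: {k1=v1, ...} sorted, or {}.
Keep first 5 events (discard last 7):
  after event 1 (t=3: DEL bar): {}
  after event 2 (t=9: INC baz by 8): {baz=8}
  after event 3 (t=18: INC baz by 13): {baz=21}
  after event 4 (t=26: SET bar = -3): {bar=-3, baz=21}
  after event 5 (t=33: DEC foo by 6): {bar=-3, baz=21, foo=-6}

Answer: {bar=-3, baz=21, foo=-6}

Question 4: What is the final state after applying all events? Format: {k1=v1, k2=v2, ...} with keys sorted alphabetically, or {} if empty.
Answer: {bar=15, baz=7, foo=-17}

Derivation:
  after event 1 (t=3: DEL bar): {}
  after event 2 (t=9: INC baz by 8): {baz=8}
  after event 3 (t=18: INC baz by 13): {baz=21}
  after event 4 (t=26: SET bar = -3): {bar=-3, baz=21}
  after event 5 (t=33: DEC foo by 6): {bar=-3, baz=21, foo=-6}
  after event 6 (t=37: SET baz = -4): {bar=-3, baz=-4, foo=-6}
  after event 7 (t=39: SET bar = 25): {bar=25, baz=-4, foo=-6}
  after event 8 (t=47: SET foo = -10): {bar=25, baz=-4, foo=-10}
  after event 9 (t=54: SET baz = 7): {bar=25, baz=7, foo=-10}
  after event 10 (t=64: SET bar = 20): {bar=20, baz=7, foo=-10}
  after event 11 (t=65: SET bar = 15): {bar=15, baz=7, foo=-10}
  after event 12 (t=72: DEC foo by 7): {bar=15, baz=7, foo=-17}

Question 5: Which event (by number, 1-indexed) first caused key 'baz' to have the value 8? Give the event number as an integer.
Answer: 2

Derivation:
Looking for first event where baz becomes 8:
  event 2: baz (absent) -> 8  <-- first match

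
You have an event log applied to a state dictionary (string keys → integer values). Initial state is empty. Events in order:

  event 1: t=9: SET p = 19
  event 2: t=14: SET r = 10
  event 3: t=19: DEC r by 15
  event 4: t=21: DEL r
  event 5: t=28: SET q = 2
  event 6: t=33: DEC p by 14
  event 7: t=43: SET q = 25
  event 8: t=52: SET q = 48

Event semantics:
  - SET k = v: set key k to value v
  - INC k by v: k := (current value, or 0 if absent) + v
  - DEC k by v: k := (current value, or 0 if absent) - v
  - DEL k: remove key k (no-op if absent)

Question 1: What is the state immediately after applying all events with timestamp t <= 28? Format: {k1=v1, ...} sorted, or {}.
Answer: {p=19, q=2}

Derivation:
Apply events with t <= 28 (5 events):
  after event 1 (t=9: SET p = 19): {p=19}
  after event 2 (t=14: SET r = 10): {p=19, r=10}
  after event 3 (t=19: DEC r by 15): {p=19, r=-5}
  after event 4 (t=21: DEL r): {p=19}
  after event 5 (t=28: SET q = 2): {p=19, q=2}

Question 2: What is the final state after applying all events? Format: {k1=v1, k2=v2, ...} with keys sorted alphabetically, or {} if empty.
  after event 1 (t=9: SET p = 19): {p=19}
  after event 2 (t=14: SET r = 10): {p=19, r=10}
  after event 3 (t=19: DEC r by 15): {p=19, r=-5}
  after event 4 (t=21: DEL r): {p=19}
  after event 5 (t=28: SET q = 2): {p=19, q=2}
  after event 6 (t=33: DEC p by 14): {p=5, q=2}
  after event 7 (t=43: SET q = 25): {p=5, q=25}
  after event 8 (t=52: SET q = 48): {p=5, q=48}

Answer: {p=5, q=48}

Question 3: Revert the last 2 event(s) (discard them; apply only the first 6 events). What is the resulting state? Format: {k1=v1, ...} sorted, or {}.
Keep first 6 events (discard last 2):
  after event 1 (t=9: SET p = 19): {p=19}
  after event 2 (t=14: SET r = 10): {p=19, r=10}
  after event 3 (t=19: DEC r by 15): {p=19, r=-5}
  after event 4 (t=21: DEL r): {p=19}
  after event 5 (t=28: SET q = 2): {p=19, q=2}
  after event 6 (t=33: DEC p by 14): {p=5, q=2}

Answer: {p=5, q=2}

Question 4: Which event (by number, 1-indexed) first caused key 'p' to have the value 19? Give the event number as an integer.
Answer: 1

Derivation:
Looking for first event where p becomes 19:
  event 1: p (absent) -> 19  <-- first match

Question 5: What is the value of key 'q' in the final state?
Track key 'q' through all 8 events:
  event 1 (t=9: SET p = 19): q unchanged
  event 2 (t=14: SET r = 10): q unchanged
  event 3 (t=19: DEC r by 15): q unchanged
  event 4 (t=21: DEL r): q unchanged
  event 5 (t=28: SET q = 2): q (absent) -> 2
  event 6 (t=33: DEC p by 14): q unchanged
  event 7 (t=43: SET q = 25): q 2 -> 25
  event 8 (t=52: SET q = 48): q 25 -> 48
Final: q = 48

Answer: 48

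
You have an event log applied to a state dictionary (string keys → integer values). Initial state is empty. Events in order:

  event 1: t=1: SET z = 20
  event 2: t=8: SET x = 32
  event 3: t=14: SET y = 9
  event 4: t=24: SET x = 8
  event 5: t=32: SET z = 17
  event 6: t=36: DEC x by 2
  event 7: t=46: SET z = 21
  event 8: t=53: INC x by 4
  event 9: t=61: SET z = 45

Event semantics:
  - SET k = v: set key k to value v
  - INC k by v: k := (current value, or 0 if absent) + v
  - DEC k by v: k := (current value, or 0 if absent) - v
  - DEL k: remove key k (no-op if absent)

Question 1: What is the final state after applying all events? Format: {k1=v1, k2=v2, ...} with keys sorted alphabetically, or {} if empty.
Answer: {x=10, y=9, z=45}

Derivation:
  after event 1 (t=1: SET z = 20): {z=20}
  after event 2 (t=8: SET x = 32): {x=32, z=20}
  after event 3 (t=14: SET y = 9): {x=32, y=9, z=20}
  after event 4 (t=24: SET x = 8): {x=8, y=9, z=20}
  after event 5 (t=32: SET z = 17): {x=8, y=9, z=17}
  after event 6 (t=36: DEC x by 2): {x=6, y=9, z=17}
  after event 7 (t=46: SET z = 21): {x=6, y=9, z=21}
  after event 8 (t=53: INC x by 4): {x=10, y=9, z=21}
  after event 9 (t=61: SET z = 45): {x=10, y=9, z=45}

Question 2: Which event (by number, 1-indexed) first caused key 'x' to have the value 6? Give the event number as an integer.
Answer: 6

Derivation:
Looking for first event where x becomes 6:
  event 2: x = 32
  event 3: x = 32
  event 4: x = 8
  event 5: x = 8
  event 6: x 8 -> 6  <-- first match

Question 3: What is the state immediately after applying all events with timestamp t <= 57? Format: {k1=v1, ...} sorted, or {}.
Answer: {x=10, y=9, z=21}

Derivation:
Apply events with t <= 57 (8 events):
  after event 1 (t=1: SET z = 20): {z=20}
  after event 2 (t=8: SET x = 32): {x=32, z=20}
  after event 3 (t=14: SET y = 9): {x=32, y=9, z=20}
  after event 4 (t=24: SET x = 8): {x=8, y=9, z=20}
  after event 5 (t=32: SET z = 17): {x=8, y=9, z=17}
  after event 6 (t=36: DEC x by 2): {x=6, y=9, z=17}
  after event 7 (t=46: SET z = 21): {x=6, y=9, z=21}
  after event 8 (t=53: INC x by 4): {x=10, y=9, z=21}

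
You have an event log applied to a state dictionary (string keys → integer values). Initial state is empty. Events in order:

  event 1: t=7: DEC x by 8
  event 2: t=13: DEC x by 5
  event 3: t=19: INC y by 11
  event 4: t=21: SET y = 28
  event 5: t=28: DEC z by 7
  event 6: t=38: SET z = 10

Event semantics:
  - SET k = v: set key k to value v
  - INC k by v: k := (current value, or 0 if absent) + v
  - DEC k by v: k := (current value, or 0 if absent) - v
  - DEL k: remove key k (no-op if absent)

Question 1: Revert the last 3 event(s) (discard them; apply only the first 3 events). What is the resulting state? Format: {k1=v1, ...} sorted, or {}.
Keep first 3 events (discard last 3):
  after event 1 (t=7: DEC x by 8): {x=-8}
  after event 2 (t=13: DEC x by 5): {x=-13}
  after event 3 (t=19: INC y by 11): {x=-13, y=11}

Answer: {x=-13, y=11}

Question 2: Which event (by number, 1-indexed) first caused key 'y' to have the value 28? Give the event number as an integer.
Looking for first event where y becomes 28:
  event 3: y = 11
  event 4: y 11 -> 28  <-- first match

Answer: 4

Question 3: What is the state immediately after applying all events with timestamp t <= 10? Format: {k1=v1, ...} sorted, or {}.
Apply events with t <= 10 (1 events):
  after event 1 (t=7: DEC x by 8): {x=-8}

Answer: {x=-8}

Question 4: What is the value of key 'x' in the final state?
Track key 'x' through all 6 events:
  event 1 (t=7: DEC x by 8): x (absent) -> -8
  event 2 (t=13: DEC x by 5): x -8 -> -13
  event 3 (t=19: INC y by 11): x unchanged
  event 4 (t=21: SET y = 28): x unchanged
  event 5 (t=28: DEC z by 7): x unchanged
  event 6 (t=38: SET z = 10): x unchanged
Final: x = -13

Answer: -13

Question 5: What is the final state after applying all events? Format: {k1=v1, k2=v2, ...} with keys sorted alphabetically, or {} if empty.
  after event 1 (t=7: DEC x by 8): {x=-8}
  after event 2 (t=13: DEC x by 5): {x=-13}
  after event 3 (t=19: INC y by 11): {x=-13, y=11}
  after event 4 (t=21: SET y = 28): {x=-13, y=28}
  after event 5 (t=28: DEC z by 7): {x=-13, y=28, z=-7}
  after event 6 (t=38: SET z = 10): {x=-13, y=28, z=10}

Answer: {x=-13, y=28, z=10}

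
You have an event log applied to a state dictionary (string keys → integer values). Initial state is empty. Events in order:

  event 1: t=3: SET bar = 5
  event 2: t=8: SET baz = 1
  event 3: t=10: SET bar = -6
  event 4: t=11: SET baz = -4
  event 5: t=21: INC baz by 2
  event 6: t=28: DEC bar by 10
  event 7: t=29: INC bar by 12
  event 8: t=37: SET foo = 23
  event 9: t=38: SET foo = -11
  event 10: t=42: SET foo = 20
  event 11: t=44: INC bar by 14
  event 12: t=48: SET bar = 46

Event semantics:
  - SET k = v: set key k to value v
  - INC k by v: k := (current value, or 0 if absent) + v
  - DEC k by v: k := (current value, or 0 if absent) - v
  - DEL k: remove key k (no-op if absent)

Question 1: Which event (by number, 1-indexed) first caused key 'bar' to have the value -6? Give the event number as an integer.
Looking for first event where bar becomes -6:
  event 1: bar = 5
  event 2: bar = 5
  event 3: bar 5 -> -6  <-- first match

Answer: 3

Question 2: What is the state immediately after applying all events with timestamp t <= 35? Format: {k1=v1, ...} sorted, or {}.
Answer: {bar=-4, baz=-2}

Derivation:
Apply events with t <= 35 (7 events):
  after event 1 (t=3: SET bar = 5): {bar=5}
  after event 2 (t=8: SET baz = 1): {bar=5, baz=1}
  after event 3 (t=10: SET bar = -6): {bar=-6, baz=1}
  after event 4 (t=11: SET baz = -4): {bar=-6, baz=-4}
  after event 5 (t=21: INC baz by 2): {bar=-6, baz=-2}
  after event 6 (t=28: DEC bar by 10): {bar=-16, baz=-2}
  after event 7 (t=29: INC bar by 12): {bar=-4, baz=-2}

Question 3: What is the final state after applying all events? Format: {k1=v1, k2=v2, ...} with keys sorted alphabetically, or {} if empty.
  after event 1 (t=3: SET bar = 5): {bar=5}
  after event 2 (t=8: SET baz = 1): {bar=5, baz=1}
  after event 3 (t=10: SET bar = -6): {bar=-6, baz=1}
  after event 4 (t=11: SET baz = -4): {bar=-6, baz=-4}
  after event 5 (t=21: INC baz by 2): {bar=-6, baz=-2}
  after event 6 (t=28: DEC bar by 10): {bar=-16, baz=-2}
  after event 7 (t=29: INC bar by 12): {bar=-4, baz=-2}
  after event 8 (t=37: SET foo = 23): {bar=-4, baz=-2, foo=23}
  after event 9 (t=38: SET foo = -11): {bar=-4, baz=-2, foo=-11}
  after event 10 (t=42: SET foo = 20): {bar=-4, baz=-2, foo=20}
  after event 11 (t=44: INC bar by 14): {bar=10, baz=-2, foo=20}
  after event 12 (t=48: SET bar = 46): {bar=46, baz=-2, foo=20}

Answer: {bar=46, baz=-2, foo=20}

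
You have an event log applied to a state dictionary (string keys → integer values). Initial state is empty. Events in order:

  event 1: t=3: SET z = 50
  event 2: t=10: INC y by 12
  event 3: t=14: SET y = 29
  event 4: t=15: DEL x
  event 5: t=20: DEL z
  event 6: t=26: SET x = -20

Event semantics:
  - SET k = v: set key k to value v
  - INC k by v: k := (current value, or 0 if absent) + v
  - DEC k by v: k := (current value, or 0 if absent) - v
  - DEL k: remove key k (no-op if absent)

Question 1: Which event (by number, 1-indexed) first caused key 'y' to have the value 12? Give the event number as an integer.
Answer: 2

Derivation:
Looking for first event where y becomes 12:
  event 2: y (absent) -> 12  <-- first match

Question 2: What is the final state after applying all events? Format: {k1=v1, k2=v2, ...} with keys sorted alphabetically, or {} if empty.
Answer: {x=-20, y=29}

Derivation:
  after event 1 (t=3: SET z = 50): {z=50}
  after event 2 (t=10: INC y by 12): {y=12, z=50}
  after event 3 (t=14: SET y = 29): {y=29, z=50}
  after event 4 (t=15: DEL x): {y=29, z=50}
  after event 5 (t=20: DEL z): {y=29}
  after event 6 (t=26: SET x = -20): {x=-20, y=29}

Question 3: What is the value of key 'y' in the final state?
Answer: 29

Derivation:
Track key 'y' through all 6 events:
  event 1 (t=3: SET z = 50): y unchanged
  event 2 (t=10: INC y by 12): y (absent) -> 12
  event 3 (t=14: SET y = 29): y 12 -> 29
  event 4 (t=15: DEL x): y unchanged
  event 5 (t=20: DEL z): y unchanged
  event 6 (t=26: SET x = -20): y unchanged
Final: y = 29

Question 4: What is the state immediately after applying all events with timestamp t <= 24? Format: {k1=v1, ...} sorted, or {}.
Apply events with t <= 24 (5 events):
  after event 1 (t=3: SET z = 50): {z=50}
  after event 2 (t=10: INC y by 12): {y=12, z=50}
  after event 3 (t=14: SET y = 29): {y=29, z=50}
  after event 4 (t=15: DEL x): {y=29, z=50}
  after event 5 (t=20: DEL z): {y=29}

Answer: {y=29}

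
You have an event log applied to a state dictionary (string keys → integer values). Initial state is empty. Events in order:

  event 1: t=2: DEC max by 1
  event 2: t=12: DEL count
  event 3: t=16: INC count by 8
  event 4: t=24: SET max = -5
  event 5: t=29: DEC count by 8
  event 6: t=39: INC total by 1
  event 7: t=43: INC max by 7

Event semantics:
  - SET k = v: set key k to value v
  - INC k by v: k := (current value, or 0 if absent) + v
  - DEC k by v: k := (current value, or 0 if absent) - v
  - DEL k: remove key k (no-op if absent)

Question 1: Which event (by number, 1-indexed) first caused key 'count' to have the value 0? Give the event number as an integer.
Looking for first event where count becomes 0:
  event 3: count = 8
  event 4: count = 8
  event 5: count 8 -> 0  <-- first match

Answer: 5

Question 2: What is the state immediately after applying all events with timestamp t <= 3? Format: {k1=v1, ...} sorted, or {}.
Answer: {max=-1}

Derivation:
Apply events with t <= 3 (1 events):
  after event 1 (t=2: DEC max by 1): {max=-1}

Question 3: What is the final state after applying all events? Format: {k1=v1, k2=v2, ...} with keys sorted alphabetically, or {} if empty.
  after event 1 (t=2: DEC max by 1): {max=-1}
  after event 2 (t=12: DEL count): {max=-1}
  after event 3 (t=16: INC count by 8): {count=8, max=-1}
  after event 4 (t=24: SET max = -5): {count=8, max=-5}
  after event 5 (t=29: DEC count by 8): {count=0, max=-5}
  after event 6 (t=39: INC total by 1): {count=0, max=-5, total=1}
  after event 7 (t=43: INC max by 7): {count=0, max=2, total=1}

Answer: {count=0, max=2, total=1}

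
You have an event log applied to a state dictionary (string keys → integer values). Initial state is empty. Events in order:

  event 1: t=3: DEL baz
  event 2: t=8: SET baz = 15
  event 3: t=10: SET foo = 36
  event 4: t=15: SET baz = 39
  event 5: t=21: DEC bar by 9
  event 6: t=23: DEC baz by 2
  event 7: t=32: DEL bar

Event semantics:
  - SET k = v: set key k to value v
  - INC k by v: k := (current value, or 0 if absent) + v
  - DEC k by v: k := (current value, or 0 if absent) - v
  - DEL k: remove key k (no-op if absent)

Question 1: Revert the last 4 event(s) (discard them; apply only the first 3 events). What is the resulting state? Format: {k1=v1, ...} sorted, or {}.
Answer: {baz=15, foo=36}

Derivation:
Keep first 3 events (discard last 4):
  after event 1 (t=3: DEL baz): {}
  after event 2 (t=8: SET baz = 15): {baz=15}
  after event 3 (t=10: SET foo = 36): {baz=15, foo=36}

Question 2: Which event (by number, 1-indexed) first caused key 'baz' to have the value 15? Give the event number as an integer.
Answer: 2

Derivation:
Looking for first event where baz becomes 15:
  event 2: baz (absent) -> 15  <-- first match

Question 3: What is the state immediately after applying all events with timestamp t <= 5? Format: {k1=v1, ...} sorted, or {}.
Apply events with t <= 5 (1 events):
  after event 1 (t=3: DEL baz): {}

Answer: {}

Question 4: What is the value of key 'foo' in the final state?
Track key 'foo' through all 7 events:
  event 1 (t=3: DEL baz): foo unchanged
  event 2 (t=8: SET baz = 15): foo unchanged
  event 3 (t=10: SET foo = 36): foo (absent) -> 36
  event 4 (t=15: SET baz = 39): foo unchanged
  event 5 (t=21: DEC bar by 9): foo unchanged
  event 6 (t=23: DEC baz by 2): foo unchanged
  event 7 (t=32: DEL bar): foo unchanged
Final: foo = 36

Answer: 36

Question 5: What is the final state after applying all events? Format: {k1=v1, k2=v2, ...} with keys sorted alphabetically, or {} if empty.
Answer: {baz=37, foo=36}

Derivation:
  after event 1 (t=3: DEL baz): {}
  after event 2 (t=8: SET baz = 15): {baz=15}
  after event 3 (t=10: SET foo = 36): {baz=15, foo=36}
  after event 4 (t=15: SET baz = 39): {baz=39, foo=36}
  after event 5 (t=21: DEC bar by 9): {bar=-9, baz=39, foo=36}
  after event 6 (t=23: DEC baz by 2): {bar=-9, baz=37, foo=36}
  after event 7 (t=32: DEL bar): {baz=37, foo=36}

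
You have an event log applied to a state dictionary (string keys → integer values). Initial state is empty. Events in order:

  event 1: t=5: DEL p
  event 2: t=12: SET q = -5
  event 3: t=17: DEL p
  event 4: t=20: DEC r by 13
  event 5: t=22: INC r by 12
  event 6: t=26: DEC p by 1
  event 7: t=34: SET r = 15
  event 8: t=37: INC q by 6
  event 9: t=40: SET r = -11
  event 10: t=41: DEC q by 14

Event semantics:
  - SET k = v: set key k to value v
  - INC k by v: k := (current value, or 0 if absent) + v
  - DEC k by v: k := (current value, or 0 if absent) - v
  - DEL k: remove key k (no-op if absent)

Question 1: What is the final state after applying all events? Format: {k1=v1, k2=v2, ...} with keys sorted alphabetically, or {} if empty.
Answer: {p=-1, q=-13, r=-11}

Derivation:
  after event 1 (t=5: DEL p): {}
  after event 2 (t=12: SET q = -5): {q=-5}
  after event 3 (t=17: DEL p): {q=-5}
  after event 4 (t=20: DEC r by 13): {q=-5, r=-13}
  after event 5 (t=22: INC r by 12): {q=-5, r=-1}
  after event 6 (t=26: DEC p by 1): {p=-1, q=-5, r=-1}
  after event 7 (t=34: SET r = 15): {p=-1, q=-5, r=15}
  after event 8 (t=37: INC q by 6): {p=-1, q=1, r=15}
  after event 9 (t=40: SET r = -11): {p=-1, q=1, r=-11}
  after event 10 (t=41: DEC q by 14): {p=-1, q=-13, r=-11}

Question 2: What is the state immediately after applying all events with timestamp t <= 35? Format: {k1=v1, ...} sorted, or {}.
Answer: {p=-1, q=-5, r=15}

Derivation:
Apply events with t <= 35 (7 events):
  after event 1 (t=5: DEL p): {}
  after event 2 (t=12: SET q = -5): {q=-5}
  after event 3 (t=17: DEL p): {q=-5}
  after event 4 (t=20: DEC r by 13): {q=-5, r=-13}
  after event 5 (t=22: INC r by 12): {q=-5, r=-1}
  after event 6 (t=26: DEC p by 1): {p=-1, q=-5, r=-1}
  after event 7 (t=34: SET r = 15): {p=-1, q=-5, r=15}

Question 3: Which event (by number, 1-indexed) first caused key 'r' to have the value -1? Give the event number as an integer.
Answer: 5

Derivation:
Looking for first event where r becomes -1:
  event 4: r = -13
  event 5: r -13 -> -1  <-- first match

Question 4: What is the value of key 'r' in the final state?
Answer: -11

Derivation:
Track key 'r' through all 10 events:
  event 1 (t=5: DEL p): r unchanged
  event 2 (t=12: SET q = -5): r unchanged
  event 3 (t=17: DEL p): r unchanged
  event 4 (t=20: DEC r by 13): r (absent) -> -13
  event 5 (t=22: INC r by 12): r -13 -> -1
  event 6 (t=26: DEC p by 1): r unchanged
  event 7 (t=34: SET r = 15): r -1 -> 15
  event 8 (t=37: INC q by 6): r unchanged
  event 9 (t=40: SET r = -11): r 15 -> -11
  event 10 (t=41: DEC q by 14): r unchanged
Final: r = -11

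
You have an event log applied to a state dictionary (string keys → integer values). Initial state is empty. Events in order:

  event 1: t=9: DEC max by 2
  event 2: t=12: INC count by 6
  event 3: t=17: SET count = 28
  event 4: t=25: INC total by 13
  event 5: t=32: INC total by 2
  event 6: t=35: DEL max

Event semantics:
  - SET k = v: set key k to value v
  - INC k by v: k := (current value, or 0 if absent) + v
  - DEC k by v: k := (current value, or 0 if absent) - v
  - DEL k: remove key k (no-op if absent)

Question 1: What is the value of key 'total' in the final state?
Track key 'total' through all 6 events:
  event 1 (t=9: DEC max by 2): total unchanged
  event 2 (t=12: INC count by 6): total unchanged
  event 3 (t=17: SET count = 28): total unchanged
  event 4 (t=25: INC total by 13): total (absent) -> 13
  event 5 (t=32: INC total by 2): total 13 -> 15
  event 6 (t=35: DEL max): total unchanged
Final: total = 15

Answer: 15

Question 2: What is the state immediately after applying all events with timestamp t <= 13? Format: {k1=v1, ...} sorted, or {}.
Answer: {count=6, max=-2}

Derivation:
Apply events with t <= 13 (2 events):
  after event 1 (t=9: DEC max by 2): {max=-2}
  after event 2 (t=12: INC count by 6): {count=6, max=-2}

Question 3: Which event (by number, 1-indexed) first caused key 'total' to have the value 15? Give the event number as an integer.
Answer: 5

Derivation:
Looking for first event where total becomes 15:
  event 4: total = 13
  event 5: total 13 -> 15  <-- first match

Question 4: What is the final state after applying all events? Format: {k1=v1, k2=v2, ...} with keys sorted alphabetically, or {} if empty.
Answer: {count=28, total=15}

Derivation:
  after event 1 (t=9: DEC max by 2): {max=-2}
  after event 2 (t=12: INC count by 6): {count=6, max=-2}
  after event 3 (t=17: SET count = 28): {count=28, max=-2}
  after event 4 (t=25: INC total by 13): {count=28, max=-2, total=13}
  after event 5 (t=32: INC total by 2): {count=28, max=-2, total=15}
  after event 6 (t=35: DEL max): {count=28, total=15}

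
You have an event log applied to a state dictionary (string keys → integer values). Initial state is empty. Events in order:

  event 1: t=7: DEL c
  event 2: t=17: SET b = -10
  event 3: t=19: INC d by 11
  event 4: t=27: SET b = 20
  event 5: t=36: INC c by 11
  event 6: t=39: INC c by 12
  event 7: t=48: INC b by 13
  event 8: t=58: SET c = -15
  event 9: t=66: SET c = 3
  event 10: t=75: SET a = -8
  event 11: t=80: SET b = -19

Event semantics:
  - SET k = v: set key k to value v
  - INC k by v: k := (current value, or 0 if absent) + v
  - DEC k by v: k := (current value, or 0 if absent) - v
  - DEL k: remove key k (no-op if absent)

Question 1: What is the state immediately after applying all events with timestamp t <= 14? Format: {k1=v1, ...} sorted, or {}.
Apply events with t <= 14 (1 events):
  after event 1 (t=7: DEL c): {}

Answer: {}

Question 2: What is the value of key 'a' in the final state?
Track key 'a' through all 11 events:
  event 1 (t=7: DEL c): a unchanged
  event 2 (t=17: SET b = -10): a unchanged
  event 3 (t=19: INC d by 11): a unchanged
  event 4 (t=27: SET b = 20): a unchanged
  event 5 (t=36: INC c by 11): a unchanged
  event 6 (t=39: INC c by 12): a unchanged
  event 7 (t=48: INC b by 13): a unchanged
  event 8 (t=58: SET c = -15): a unchanged
  event 9 (t=66: SET c = 3): a unchanged
  event 10 (t=75: SET a = -8): a (absent) -> -8
  event 11 (t=80: SET b = -19): a unchanged
Final: a = -8

Answer: -8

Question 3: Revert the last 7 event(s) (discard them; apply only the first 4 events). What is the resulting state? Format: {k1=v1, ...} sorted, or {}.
Answer: {b=20, d=11}

Derivation:
Keep first 4 events (discard last 7):
  after event 1 (t=7: DEL c): {}
  after event 2 (t=17: SET b = -10): {b=-10}
  after event 3 (t=19: INC d by 11): {b=-10, d=11}
  after event 4 (t=27: SET b = 20): {b=20, d=11}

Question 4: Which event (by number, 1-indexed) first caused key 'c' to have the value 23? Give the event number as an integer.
Answer: 6

Derivation:
Looking for first event where c becomes 23:
  event 5: c = 11
  event 6: c 11 -> 23  <-- first match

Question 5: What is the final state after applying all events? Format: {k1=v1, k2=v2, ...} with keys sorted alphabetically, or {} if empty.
  after event 1 (t=7: DEL c): {}
  after event 2 (t=17: SET b = -10): {b=-10}
  after event 3 (t=19: INC d by 11): {b=-10, d=11}
  after event 4 (t=27: SET b = 20): {b=20, d=11}
  after event 5 (t=36: INC c by 11): {b=20, c=11, d=11}
  after event 6 (t=39: INC c by 12): {b=20, c=23, d=11}
  after event 7 (t=48: INC b by 13): {b=33, c=23, d=11}
  after event 8 (t=58: SET c = -15): {b=33, c=-15, d=11}
  after event 9 (t=66: SET c = 3): {b=33, c=3, d=11}
  after event 10 (t=75: SET a = -8): {a=-8, b=33, c=3, d=11}
  after event 11 (t=80: SET b = -19): {a=-8, b=-19, c=3, d=11}

Answer: {a=-8, b=-19, c=3, d=11}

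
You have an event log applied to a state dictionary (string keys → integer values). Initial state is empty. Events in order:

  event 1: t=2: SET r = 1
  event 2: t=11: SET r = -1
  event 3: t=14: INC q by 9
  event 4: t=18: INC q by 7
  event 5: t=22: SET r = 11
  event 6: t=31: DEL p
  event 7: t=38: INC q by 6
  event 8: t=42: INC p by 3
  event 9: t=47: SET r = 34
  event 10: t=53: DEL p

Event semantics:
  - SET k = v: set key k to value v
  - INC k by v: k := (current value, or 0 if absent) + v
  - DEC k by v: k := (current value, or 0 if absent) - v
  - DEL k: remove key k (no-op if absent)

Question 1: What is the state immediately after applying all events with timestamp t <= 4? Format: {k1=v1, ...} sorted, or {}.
Answer: {r=1}

Derivation:
Apply events with t <= 4 (1 events):
  after event 1 (t=2: SET r = 1): {r=1}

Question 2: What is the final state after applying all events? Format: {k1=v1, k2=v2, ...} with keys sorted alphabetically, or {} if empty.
Answer: {q=22, r=34}

Derivation:
  after event 1 (t=2: SET r = 1): {r=1}
  after event 2 (t=11: SET r = -1): {r=-1}
  after event 3 (t=14: INC q by 9): {q=9, r=-1}
  after event 4 (t=18: INC q by 7): {q=16, r=-1}
  after event 5 (t=22: SET r = 11): {q=16, r=11}
  after event 6 (t=31: DEL p): {q=16, r=11}
  after event 7 (t=38: INC q by 6): {q=22, r=11}
  after event 8 (t=42: INC p by 3): {p=3, q=22, r=11}
  after event 9 (t=47: SET r = 34): {p=3, q=22, r=34}
  after event 10 (t=53: DEL p): {q=22, r=34}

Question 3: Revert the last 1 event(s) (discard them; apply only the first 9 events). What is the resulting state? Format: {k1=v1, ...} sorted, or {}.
Keep first 9 events (discard last 1):
  after event 1 (t=2: SET r = 1): {r=1}
  after event 2 (t=11: SET r = -1): {r=-1}
  after event 3 (t=14: INC q by 9): {q=9, r=-1}
  after event 4 (t=18: INC q by 7): {q=16, r=-1}
  after event 5 (t=22: SET r = 11): {q=16, r=11}
  after event 6 (t=31: DEL p): {q=16, r=11}
  after event 7 (t=38: INC q by 6): {q=22, r=11}
  after event 8 (t=42: INC p by 3): {p=3, q=22, r=11}
  after event 9 (t=47: SET r = 34): {p=3, q=22, r=34}

Answer: {p=3, q=22, r=34}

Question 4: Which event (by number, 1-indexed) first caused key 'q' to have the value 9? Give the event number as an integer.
Answer: 3

Derivation:
Looking for first event where q becomes 9:
  event 3: q (absent) -> 9  <-- first match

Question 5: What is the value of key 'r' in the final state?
Track key 'r' through all 10 events:
  event 1 (t=2: SET r = 1): r (absent) -> 1
  event 2 (t=11: SET r = -1): r 1 -> -1
  event 3 (t=14: INC q by 9): r unchanged
  event 4 (t=18: INC q by 7): r unchanged
  event 5 (t=22: SET r = 11): r -1 -> 11
  event 6 (t=31: DEL p): r unchanged
  event 7 (t=38: INC q by 6): r unchanged
  event 8 (t=42: INC p by 3): r unchanged
  event 9 (t=47: SET r = 34): r 11 -> 34
  event 10 (t=53: DEL p): r unchanged
Final: r = 34

Answer: 34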